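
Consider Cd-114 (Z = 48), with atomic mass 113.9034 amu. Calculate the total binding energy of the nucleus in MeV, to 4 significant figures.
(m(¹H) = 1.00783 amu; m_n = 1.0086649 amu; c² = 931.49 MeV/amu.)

Total constituent mass: 48 × 1.00783 + 66 × 1.0086649 = 114.9477234 amu
Mass defect Δm = 114.9477234 − 113.9034 = 1.0443234 amu
Binding energy = Δm·c² = 1.0443234 × 931.49 MeV/amu = 972.777 MeV

972.8 MeV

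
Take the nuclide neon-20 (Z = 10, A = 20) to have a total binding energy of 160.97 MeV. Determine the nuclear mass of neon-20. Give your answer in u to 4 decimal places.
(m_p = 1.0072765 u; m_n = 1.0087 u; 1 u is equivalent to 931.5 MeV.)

Mass defect = 160.97 MeV / (931.5 MeV/u) = 0.172807 u
Constituent mass = 10(1.0072765) + 10(1.0087) = 20.1597650 u
Nuclear mass = 20.1597650 − 0.172807 = 19.9869580 u ≈ 19.9870 u (to 4 decimal places)

19.9870 u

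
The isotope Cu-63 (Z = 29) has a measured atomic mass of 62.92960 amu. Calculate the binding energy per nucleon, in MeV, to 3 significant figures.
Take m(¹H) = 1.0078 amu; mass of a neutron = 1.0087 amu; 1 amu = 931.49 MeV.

8.76 MeV/nucleon

The nucleus contains 29 protons and 63 − 29 = 34 neutrons.
Total constituent mass: 29 × 1.0078 + 34 × 1.0087 = 63.5220 amu
The mass defect is 63.5220 − 62.92960 = 0.59240 amu.
Binding energy = Δm·c² = 0.59240 × 931.49 MeV/amu = 551.815 MeV
BE/A = 551.815 MeV / 63 = 8.759 MeV/nucleon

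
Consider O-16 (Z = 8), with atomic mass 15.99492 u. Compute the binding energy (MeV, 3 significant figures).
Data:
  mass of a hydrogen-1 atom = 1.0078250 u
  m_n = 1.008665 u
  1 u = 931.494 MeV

128 MeV

Total constituent mass: 8 × 1.0078250 + 8 × 1.008665 = 16.1319200 u
The mass defect is 16.1319200 − 15.99492 = 0.1370000 u.
E_B = 0.1370000 × 931.494 = 127.615 MeV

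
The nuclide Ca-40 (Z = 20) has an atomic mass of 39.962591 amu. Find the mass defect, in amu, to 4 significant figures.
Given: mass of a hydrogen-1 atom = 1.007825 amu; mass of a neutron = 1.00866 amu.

0.3671 amu

Mass of separated nucleons = 20(1.007825) + 20(1.00866) = 20.156500 + 20.17320 = 40.329700 amu
Mass defect Δm = 40.329700 − 39.962591 = 0.367109 amu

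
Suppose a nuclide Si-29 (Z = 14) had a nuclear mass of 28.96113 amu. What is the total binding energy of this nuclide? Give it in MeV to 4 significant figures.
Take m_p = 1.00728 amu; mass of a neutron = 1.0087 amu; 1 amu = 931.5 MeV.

The nucleus contains 14 protons and 29 − 14 = 15 neutrons.
Mass of separated nucleons = 14(1.00728) + 15(1.0087) = 14.10192 + 15.1305 = 29.23242 amu
Δm = 29.23242 − 28.96113 = 0.27129 amu
Converting to energy: 0.27129 amu × 931.5 MeV/amu = 252.707 MeV

252.7 MeV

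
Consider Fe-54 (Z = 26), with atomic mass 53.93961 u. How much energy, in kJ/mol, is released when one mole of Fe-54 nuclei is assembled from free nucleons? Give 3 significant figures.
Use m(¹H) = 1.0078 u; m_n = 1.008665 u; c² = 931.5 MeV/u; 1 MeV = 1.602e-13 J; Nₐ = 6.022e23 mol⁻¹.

4.55e+10 kJ/mol

Total constituent mass: 26 × 1.0078 + 28 × 1.008665 = 54.445420 u
The mass defect is 54.445420 − 53.93961 = 0.505810 u.
Converting to energy: 0.505810 u × 931.5 MeV/u = 471.162 MeV
Per nucleus in joules: 471.162 MeV × 1.602e-13 J/MeV = 7.5480e-11 J
Per mole: 7.5480e-11 J × 6.022e23 mol⁻¹ = 4.5454e+13 J/mol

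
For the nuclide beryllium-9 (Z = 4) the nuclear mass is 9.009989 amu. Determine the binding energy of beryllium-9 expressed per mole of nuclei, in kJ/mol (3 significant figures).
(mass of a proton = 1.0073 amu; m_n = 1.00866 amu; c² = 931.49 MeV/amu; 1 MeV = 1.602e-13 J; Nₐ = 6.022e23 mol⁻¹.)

5.62e+09 kJ/mol

Total constituent mass: 4 × 1.0073 + 5 × 1.00866 = 9.07250 amu
Δm = 9.07250 − 9.009989 = 0.062511 amu
Converting to energy: 0.062511 amu × 931.49 MeV/amu = 58.2284 MeV
Per nucleus in joules: 58.2284 MeV × 1.602e-13 J/MeV = 9.3282e-12 J
Per mole: 9.3282e-12 J × 6.022e23 mol⁻¹ = 5.6174e+12 J/mol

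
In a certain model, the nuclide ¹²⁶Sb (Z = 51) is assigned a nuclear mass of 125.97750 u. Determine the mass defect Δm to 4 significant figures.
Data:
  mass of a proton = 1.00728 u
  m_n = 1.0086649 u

With 51 protons and 75 neutrons (A = 126):
Mass of separated nucleons = 51(1.00728) + 75(1.0086649) = 51.37128 + 75.6498675 = 127.0211475 u
Mass defect Δm = 127.0211475 − 125.97750 = 1.0436475 u

1.044 u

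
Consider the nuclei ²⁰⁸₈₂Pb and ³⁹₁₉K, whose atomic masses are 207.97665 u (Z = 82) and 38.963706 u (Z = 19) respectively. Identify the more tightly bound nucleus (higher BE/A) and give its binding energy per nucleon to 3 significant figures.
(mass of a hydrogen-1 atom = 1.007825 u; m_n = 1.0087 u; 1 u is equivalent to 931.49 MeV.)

³⁹₁₉K; 8.57 MeV/nucleon

²⁰⁸₈₂Pb: Σm = 82(1.007825) + 126(1.0087) = 209.737850 u; Δm = 1.761200 u; E_B = 1640.5 MeV; E_B/A = 7.887 MeV
³⁹₁₉K: Σm = 19(1.007825) + 20(1.0087) = 39.322675 u; Δm = 0.358969 u; E_B = 334.38 MeV; E_B/A = 8.574 MeV
³⁹₁₉K has the higher binding energy per nucleon, so it is the more tightly bound nucleus.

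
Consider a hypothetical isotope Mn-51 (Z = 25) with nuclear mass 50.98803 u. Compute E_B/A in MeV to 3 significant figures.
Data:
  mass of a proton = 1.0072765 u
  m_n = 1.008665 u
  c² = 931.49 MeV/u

The nucleus contains 25 protons and 51 − 25 = 26 neutrons.
Total constituent mass: 25 × 1.0072765 + 26 × 1.008665 = 51.4072025 u
Mass defect Δm = 51.4072025 − 50.98803 = 0.4191725 u
E_B = 0.4191725 × 931.49 = 390.455 MeV
Dividing by A = 51 gives 7.656 MeV per nucleon.

7.66 MeV/nucleon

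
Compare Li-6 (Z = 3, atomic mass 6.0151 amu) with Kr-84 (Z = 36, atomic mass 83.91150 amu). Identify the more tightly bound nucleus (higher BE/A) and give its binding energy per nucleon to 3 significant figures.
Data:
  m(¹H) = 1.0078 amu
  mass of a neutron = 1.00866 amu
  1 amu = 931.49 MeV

Li-6: Σm = 3(1.0078) + 3(1.00866) = 6.04938 amu; Δm = 0.03428 amu; E_B = 31.931 MeV; E_B/A = 5.322 MeV
Kr-84: Σm = 36(1.0078) + 48(1.00866) = 84.69648 amu; Δm = 0.78498 amu; E_B = 731.20 MeV; E_B/A = 8.7048 MeV
Kr-84 has the higher binding energy per nucleon, so it is the more tightly bound nucleus.

Kr-84; 8.70 MeV/nucleon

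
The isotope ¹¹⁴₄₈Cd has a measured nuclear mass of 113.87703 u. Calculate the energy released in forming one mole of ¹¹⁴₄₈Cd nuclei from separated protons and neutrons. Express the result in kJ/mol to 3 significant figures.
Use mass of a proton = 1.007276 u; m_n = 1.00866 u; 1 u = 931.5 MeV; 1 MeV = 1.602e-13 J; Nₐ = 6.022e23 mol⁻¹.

9.38e+10 kJ/mol

Z = 48, so N = A − Z = 114 − 48 = 66.
Σm = 48·m_p + 66·m_n = 48.349248 + 66.57156 = 114.920808 u
The mass defect is 114.920808 − 113.87703 = 1.043778 u.
Binding energy = Δm·c² = 1.043778 × 931.5 MeV/u = 972.279 MeV
Per nucleus in joules: 972.279 MeV × 1.602e-13 J/MeV = 1.5576e-10 J
Per mole: 1.5576e-10 J × 6.022e23 mol⁻¹ = 9.3799e+13 J/mol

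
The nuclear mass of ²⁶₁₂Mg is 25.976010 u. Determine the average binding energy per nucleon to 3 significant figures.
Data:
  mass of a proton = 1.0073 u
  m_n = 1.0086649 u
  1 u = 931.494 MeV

8.34 MeV/nucleon

The nucleus contains 12 protons and 26 − 12 = 14 neutrons.
Mass of separated nucleons = 12(1.0073) + 14(1.0086649) = 12.0876 + 14.1213086 = 26.2089086 u
The mass defect is 26.2089086 − 25.976010 = 0.2328986 u.
Converting to energy: 0.2328986 u × 931.494 MeV/u = 216.944 MeV
Dividing by A = 26 gives 8.344 MeV per nucleon.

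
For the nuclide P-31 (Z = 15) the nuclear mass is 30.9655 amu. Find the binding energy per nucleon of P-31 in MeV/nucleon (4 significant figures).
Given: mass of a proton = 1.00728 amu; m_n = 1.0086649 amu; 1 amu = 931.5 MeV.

The nucleus contains 15 protons and 31 − 15 = 16 neutrons.
Σm = 15·m_p + 16·m_n = 15.10920 + 16.1386384 = 31.2478384 amu
Δm = 31.2478384 − 30.9655 = 0.2823384 amu
Converting to energy: 0.2823384 amu × 931.5 MeV/amu = 262.998 MeV
BE/A = 262.998 MeV / 31 = 8.484 MeV/nucleon

8.484 MeV/nucleon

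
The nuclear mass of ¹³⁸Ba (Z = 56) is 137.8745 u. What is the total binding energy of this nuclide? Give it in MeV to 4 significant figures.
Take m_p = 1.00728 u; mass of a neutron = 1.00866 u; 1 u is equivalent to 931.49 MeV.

Total constituent mass: 56 × 1.00728 + 82 × 1.00866 = 139.11780 u
The mass defect is 139.11780 − 137.8745 = 1.24330 u.
E_B = 1.24330 × 931.49 = 1158.12 MeV

1158 MeV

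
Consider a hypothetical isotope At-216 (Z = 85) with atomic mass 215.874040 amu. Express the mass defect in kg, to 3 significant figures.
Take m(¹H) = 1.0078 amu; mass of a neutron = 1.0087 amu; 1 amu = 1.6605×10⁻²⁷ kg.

3.20e-27 kg

Z = 85, so N = A − Z = 216 − 85 = 131.
Σm = 85·m(¹H) + 131·m_n = 85.6630 + 132.1397 = 217.8027 amu
The mass defect is 217.8027 − 215.874040 = 1.928660 amu.
In SI units: 1.928660 amu × 1.6605×10⁻²⁷ kg/amu = 3.2025e-27 kg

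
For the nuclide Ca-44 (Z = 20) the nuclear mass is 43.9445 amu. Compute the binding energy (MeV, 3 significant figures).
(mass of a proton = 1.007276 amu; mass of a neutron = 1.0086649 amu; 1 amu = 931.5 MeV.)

381 MeV

The nucleus contains 20 protons and 44 − 20 = 24 neutrons.
Σm = 20·m_p + 24·m_n = 20.145520 + 24.2079576 = 44.3534776 amu
The mass defect is 44.3534776 − 43.9445 = 0.4089776 amu.
Binding energy = Δm·c² = 0.4089776 × 931.5 MeV/amu = 380.963 MeV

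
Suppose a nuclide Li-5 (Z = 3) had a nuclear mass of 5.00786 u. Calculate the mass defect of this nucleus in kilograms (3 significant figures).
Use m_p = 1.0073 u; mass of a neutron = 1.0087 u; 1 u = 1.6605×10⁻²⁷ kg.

5.22e-29 kg

Mass of separated nucleons = 3(1.0073) + 2(1.0087) = 3.0219 + 2.0174 = 5.0393 u
Mass defect Δm = 5.0393 − 5.00786 = 0.03144 u
In SI units: 0.03144 u × 1.6605×10⁻²⁷ kg/u = 5.2206e-29 kg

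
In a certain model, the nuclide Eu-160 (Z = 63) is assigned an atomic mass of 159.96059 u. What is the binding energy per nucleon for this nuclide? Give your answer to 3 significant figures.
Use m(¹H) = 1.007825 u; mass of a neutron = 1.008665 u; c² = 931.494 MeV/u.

Z = 63, so N = A − Z = 160 − 63 = 97.
Total constituent mass: 63 × 1.007825 + 97 × 1.008665 = 161.333480 u
The mass defect is 161.333480 − 159.96059 = 1.372890 u.
Binding energy = Δm·c² = 1.372890 × 931.494 MeV/u = 1278.84 MeV
Dividing by A = 160 gives 7.993 MeV per nucleon.

7.99 MeV/nucleon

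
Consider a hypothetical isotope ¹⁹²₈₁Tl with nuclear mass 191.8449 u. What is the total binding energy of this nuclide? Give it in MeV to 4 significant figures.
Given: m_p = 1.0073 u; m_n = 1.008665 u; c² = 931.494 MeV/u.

Σm = 81·m_p + 111·m_n = 81.5913 + 111.961815 = 193.553115 u
Δm = 193.553115 − 191.8449 = 1.708215 u
Converting to energy: 1.708215 u × 931.494 MeV/u = 1591.19 MeV

1591 MeV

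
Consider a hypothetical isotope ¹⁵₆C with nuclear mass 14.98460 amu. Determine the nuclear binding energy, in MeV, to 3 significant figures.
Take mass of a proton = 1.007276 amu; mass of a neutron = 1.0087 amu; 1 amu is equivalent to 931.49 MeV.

Z = 6, so N = A − Z = 15 − 6 = 9.
Total constituent mass: 6 × 1.007276 + 9 × 1.0087 = 15.121956 amu
Mass defect Δm = 15.121956 − 14.98460 = 0.137356 amu
E_B = 0.137356 × 931.49 = 127.946 MeV

128 MeV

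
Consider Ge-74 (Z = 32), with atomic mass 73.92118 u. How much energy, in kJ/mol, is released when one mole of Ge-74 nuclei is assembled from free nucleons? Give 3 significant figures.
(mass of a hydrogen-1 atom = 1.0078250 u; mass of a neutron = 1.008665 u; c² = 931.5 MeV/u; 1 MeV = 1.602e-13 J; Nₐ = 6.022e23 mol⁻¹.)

With 32 protons and 42 neutrons (A = 74):
Σm = 32·m(¹H) + 42·m_n = 32.2504000 + 42.363930 = 74.6143300 u
Δm = 74.6143300 − 73.92118 = 0.6931500 u
Binding energy = Δm·c² = 0.6931500 × 931.5 MeV/u = 645.669 MeV
Per nucleus in joules: 645.669 MeV × 1.602e-13 J/MeV = 1.0344e-10 J
Per mole: 1.0344e-10 J × 6.022e23 mol⁻¹ = 6.2292e+13 J/mol

6.23e+10 kJ/mol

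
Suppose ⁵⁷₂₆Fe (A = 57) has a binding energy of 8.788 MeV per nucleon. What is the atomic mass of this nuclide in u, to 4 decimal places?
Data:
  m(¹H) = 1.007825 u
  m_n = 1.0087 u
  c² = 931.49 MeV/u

56.9354 u

Total binding energy = 57 × 8.788 = 500.916 MeV
Mass defect = 500.916 MeV / (931.49 MeV/u) = 0.537758 u
Constituent mass = 26(1.007825) + 31(1.0087) = 57.473150 u
Atomic mass = 57.473150 − 0.537758 = 56.935392 u ≈ 56.9354 u (to 4 decimal places)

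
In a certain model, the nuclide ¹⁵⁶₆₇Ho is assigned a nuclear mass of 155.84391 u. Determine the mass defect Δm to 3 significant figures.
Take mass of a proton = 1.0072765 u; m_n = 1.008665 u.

1.41 u

With 67 protons and 89 neutrons (A = 156):
Total constituent mass: 67 × 1.0072765 + 89 × 1.008665 = 157.2587105 u
Δm = 157.2587105 − 155.84391 = 1.4148005 u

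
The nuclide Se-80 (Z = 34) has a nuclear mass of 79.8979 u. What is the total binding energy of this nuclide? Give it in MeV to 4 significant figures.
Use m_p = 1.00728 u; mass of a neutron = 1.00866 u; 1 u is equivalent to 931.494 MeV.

696.7 MeV

Total constituent mass: 34 × 1.00728 + 46 × 1.00866 = 80.64588 u
The mass defect is 80.64588 − 79.8979 = 0.74798 u.
E_B = 0.74798 × 931.494 = 696.739 MeV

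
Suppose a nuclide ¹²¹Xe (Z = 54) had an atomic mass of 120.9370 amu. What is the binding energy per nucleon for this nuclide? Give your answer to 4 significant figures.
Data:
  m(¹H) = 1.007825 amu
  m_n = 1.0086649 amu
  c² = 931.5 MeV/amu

8.207 MeV/nucleon

With 54 protons and 67 neutrons (A = 121):
Σm = 54·m(¹H) + 67·m_n = 54.422550 + 67.5805483 = 122.0030983 amu
The mass defect is 122.0030983 − 120.9370 = 1.0660983 amu.
E_B = 1.0660983 × 931.5 = 993.071 MeV
Dividing by A = 121 gives 8.207 MeV per nucleon.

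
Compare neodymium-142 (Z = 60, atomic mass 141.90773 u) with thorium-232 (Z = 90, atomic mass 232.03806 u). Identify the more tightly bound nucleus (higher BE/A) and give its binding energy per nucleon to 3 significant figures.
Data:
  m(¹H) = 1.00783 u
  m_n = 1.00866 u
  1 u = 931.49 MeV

neodymium-142; 8.35 MeV/nucleon

neodymium-142: Σm = 60(1.00783) + 82(1.00866) = 143.17992 u; Δm = 1.27219 u; E_B = 1185.0 MeV; E_B/A = 8.345 MeV
thorium-232: Σm = 90(1.00783) + 142(1.00866) = 233.93442 u; Δm = 1.89636 u; E_B = 1766.4 MeV; E_B/A = 7.614 MeV
neodymium-142 has the higher binding energy per nucleon, so it is the more tightly bound nucleus.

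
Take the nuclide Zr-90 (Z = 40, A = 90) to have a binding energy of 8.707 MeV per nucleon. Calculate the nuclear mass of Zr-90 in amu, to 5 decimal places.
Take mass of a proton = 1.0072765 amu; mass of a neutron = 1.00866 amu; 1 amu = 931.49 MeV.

89.88279 amu

Total binding energy = 90 × 8.707 = 783.630 MeV
Mass defect = 783.630 MeV / (931.49 MeV/amu) = 0.8412651 amu
Constituent mass = 40(1.0072765) + 50(1.00866) = 90.7240600 amu
Nuclear mass = 90.7240600 − 0.8412651 = 89.8827949 amu ≈ 89.88279 amu (to 5 decimal places)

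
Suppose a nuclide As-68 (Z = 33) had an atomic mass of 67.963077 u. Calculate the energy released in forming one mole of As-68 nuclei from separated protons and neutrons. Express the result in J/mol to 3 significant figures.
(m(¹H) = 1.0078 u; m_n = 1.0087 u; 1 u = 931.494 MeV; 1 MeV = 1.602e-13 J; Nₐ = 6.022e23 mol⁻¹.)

5.38e+13 J/mol

With 33 protons and 35 neutrons (A = 68):
Mass of separated nucleons = 33(1.0078) + 35(1.0087) = 33.2574 + 35.3045 = 68.5619 u
The mass defect is 68.5619 − 67.963077 = 0.598823 u.
Converting to energy: 0.598823 u × 931.494 MeV/u = 557.800 MeV
Per nucleus in joules: 557.800 MeV × 1.602e-13 J/MeV = 8.9360e-11 J
Per mole: 8.9360e-11 J × 6.022e23 mol⁻¹ = 5.3813e+13 J/mol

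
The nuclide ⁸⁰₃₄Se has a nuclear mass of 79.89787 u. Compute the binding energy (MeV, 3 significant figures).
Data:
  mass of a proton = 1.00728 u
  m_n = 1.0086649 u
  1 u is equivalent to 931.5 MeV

With 34 protons and 46 neutrons (A = 80):
Total constituent mass: 34 × 1.00728 + 46 × 1.0086649 = 80.6461054 u
Δm = 80.6461054 − 79.89787 = 0.7482354 u
E_B = 0.7482354 × 931.5 = 696.981 MeV

697 MeV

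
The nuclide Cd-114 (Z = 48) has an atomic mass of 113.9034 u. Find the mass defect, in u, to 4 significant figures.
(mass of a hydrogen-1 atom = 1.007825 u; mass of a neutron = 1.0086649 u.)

1.044 u

With 48 protons and 66 neutrons (A = 114):
Σm = 48·m(¹H) + 66·m_n = 48.375600 + 66.5718834 = 114.9474834 u
Δm = 114.9474834 − 113.9034 = 1.0440834 u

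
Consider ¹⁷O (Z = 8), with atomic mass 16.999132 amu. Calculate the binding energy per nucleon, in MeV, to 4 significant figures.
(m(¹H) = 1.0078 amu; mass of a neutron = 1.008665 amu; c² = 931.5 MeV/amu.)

Z = 8, so N = A − Z = 17 − 8 = 9.
Total constituent mass: 8 × 1.0078 + 9 × 1.008665 = 17.140385 amu
Δm = 17.140385 − 16.999132 = 0.141253 amu
E_B = 0.141253 × 931.5 = 131.577 MeV
Dividing by A = 17 gives 7.740 MeV per nucleon.

7.740 MeV/nucleon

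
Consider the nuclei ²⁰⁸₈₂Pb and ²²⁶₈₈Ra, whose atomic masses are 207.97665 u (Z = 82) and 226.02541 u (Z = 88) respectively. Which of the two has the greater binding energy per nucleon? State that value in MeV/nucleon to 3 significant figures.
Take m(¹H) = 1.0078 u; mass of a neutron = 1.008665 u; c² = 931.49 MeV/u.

²⁰⁸₈₂Pb; 7.86 MeV/nucleon

²⁰⁸₈₂Pb: Σm = 82(1.0078) + 126(1.008665) = 209.731390 u; Δm = 1.754740 u; E_B = 1634.5 MeV; E_B/A = 7.858 MeV
²²⁶₈₈Ra: Σm = 88(1.0078) + 138(1.008665) = 227.882170 u; Δm = 1.856760 u; E_B = 1729.6 MeV; E_B/A = 7.653 MeV
²⁰⁸₈₂Pb has the higher binding energy per nucleon, so it is the more tightly bound nucleus.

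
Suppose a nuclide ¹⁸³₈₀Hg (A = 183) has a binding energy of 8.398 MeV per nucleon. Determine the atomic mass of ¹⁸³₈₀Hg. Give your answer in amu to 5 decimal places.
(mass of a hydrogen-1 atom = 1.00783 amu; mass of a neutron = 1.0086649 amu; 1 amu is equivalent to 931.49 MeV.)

182.86902 amu

Total binding energy = 183 × 8.398 = 1536.834 MeV
Mass defect = 1536.834 MeV / (931.49 MeV/amu) = 1.6498663 amu
Constituent mass = 80(1.00783) + 103(1.0086649) = 184.5188847 amu
Atomic mass = 184.5188847 − 1.6498663 = 182.8690184 amu ≈ 182.86902 amu (to 5 decimal places)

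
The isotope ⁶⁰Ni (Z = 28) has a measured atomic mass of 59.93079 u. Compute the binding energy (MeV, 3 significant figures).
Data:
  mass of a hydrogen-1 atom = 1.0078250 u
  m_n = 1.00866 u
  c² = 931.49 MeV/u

527 MeV

Total constituent mass: 28 × 1.0078250 + 32 × 1.00866 = 60.4962200 u
Δm = 60.4962200 − 59.93079 = 0.5654300 u
Converting to energy: 0.5654300 u × 931.49 MeV/u = 526.692 MeV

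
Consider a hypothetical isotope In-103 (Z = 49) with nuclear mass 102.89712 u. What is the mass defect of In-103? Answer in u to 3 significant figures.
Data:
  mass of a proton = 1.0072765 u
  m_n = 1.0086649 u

0.927 u

Total constituent mass: 49 × 1.0072765 + 54 × 1.0086649 = 103.8244531 u
Δm = 103.8244531 − 102.89712 = 0.9273331 u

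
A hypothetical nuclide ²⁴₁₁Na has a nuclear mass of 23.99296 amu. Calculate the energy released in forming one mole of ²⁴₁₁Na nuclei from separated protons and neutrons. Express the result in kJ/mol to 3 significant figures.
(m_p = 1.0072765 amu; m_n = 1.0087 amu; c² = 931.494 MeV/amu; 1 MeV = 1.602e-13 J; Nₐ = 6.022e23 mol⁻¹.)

Total constituent mass: 11 × 1.0072765 + 13 × 1.0087 = 24.1931415 amu
The mass defect is 24.1931415 − 23.99296 = 0.2001815 amu.
E_B = 0.2001815 × 931.494 = 186.468 MeV
Per nucleus in joules: 186.468 MeV × 1.602e-13 J/MeV = 2.9872e-11 J
Per mole: 2.9872e-11 J × 6.022e23 mol⁻¹ = 1.7989e+13 J/mol

1.80e+10 kJ/mol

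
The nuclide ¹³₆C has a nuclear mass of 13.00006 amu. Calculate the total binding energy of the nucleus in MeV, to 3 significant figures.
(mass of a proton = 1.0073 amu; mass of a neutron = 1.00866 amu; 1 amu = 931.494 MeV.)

The nucleus contains 6 protons and 13 − 6 = 7 neutrons.
Total constituent mass: 6 × 1.0073 + 7 × 1.00866 = 13.10442 amu
Mass defect Δm = 13.10442 − 13.00006 = 0.10436 amu
E_B = 0.10436 × 931.494 = 97.2107 MeV

97.2 MeV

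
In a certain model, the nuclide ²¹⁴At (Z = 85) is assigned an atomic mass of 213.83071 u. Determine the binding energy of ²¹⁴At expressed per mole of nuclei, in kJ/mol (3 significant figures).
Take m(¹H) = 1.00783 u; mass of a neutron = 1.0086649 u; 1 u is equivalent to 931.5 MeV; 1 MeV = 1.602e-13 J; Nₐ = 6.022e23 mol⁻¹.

1.75e+11 kJ/mol

With 85 protons and 129 neutrons (A = 214):
Σm = 85·m(¹H) + 129·m_n = 85.66555 + 130.1177721 = 215.7833221 u
Δm = 215.7833221 − 213.83071 = 1.9526121 u
E_B = 1.9526121 × 931.5 = 1818.86 MeV
Per nucleus in joules: 1818.86 MeV × 1.602e-13 J/MeV = 2.9138e-10 J
Per mole: 2.9138e-10 J × 6.022e23 mol⁻¹ = 1.7547e+14 J/mol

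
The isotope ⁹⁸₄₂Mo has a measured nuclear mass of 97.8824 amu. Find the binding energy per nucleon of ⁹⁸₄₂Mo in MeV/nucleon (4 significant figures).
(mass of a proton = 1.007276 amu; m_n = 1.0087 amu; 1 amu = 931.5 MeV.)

8.653 MeV/nucleon

The nucleus contains 42 protons and 98 − 42 = 56 neutrons.
Total constituent mass: 42 × 1.007276 + 56 × 1.0087 = 98.792792 amu
Δm = 98.792792 − 97.8824 = 0.910392 amu
Binding energy = Δm·c² = 0.910392 × 931.5 MeV/amu = 848.030 MeV
BE/A = 848.030 MeV / 98 = 8.653 MeV/nucleon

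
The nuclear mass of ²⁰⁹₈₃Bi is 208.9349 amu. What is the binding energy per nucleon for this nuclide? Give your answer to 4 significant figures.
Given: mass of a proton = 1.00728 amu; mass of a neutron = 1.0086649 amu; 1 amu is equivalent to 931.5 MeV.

Σm = 83·m_p + 126·m_n = 83.60424 + 127.0917774 = 210.6960174 amu
Mass defect Δm = 210.6960174 − 208.9349 = 1.7611174 amu
Converting to energy: 1.7611174 amu × 931.5 MeV/amu = 1640.48 MeV
Dividing by A = 209 gives 7.849 MeV per nucleon.

7.849 MeV/nucleon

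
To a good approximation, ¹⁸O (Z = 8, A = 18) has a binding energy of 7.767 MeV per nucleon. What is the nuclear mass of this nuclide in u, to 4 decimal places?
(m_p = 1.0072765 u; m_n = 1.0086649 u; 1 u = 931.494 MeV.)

Total binding energy = 18 × 7.767 = 139.806 MeV
Mass defect = 139.806 MeV / (931.494 MeV/u) = 0.150088 u
Constituent mass = 8(1.0072765) + 10(1.0086649) = 18.1448610 u
Nuclear mass = 18.1448610 − 0.150088 = 17.9947730 u ≈ 17.9948 u (to 4 decimal places)

17.9948 u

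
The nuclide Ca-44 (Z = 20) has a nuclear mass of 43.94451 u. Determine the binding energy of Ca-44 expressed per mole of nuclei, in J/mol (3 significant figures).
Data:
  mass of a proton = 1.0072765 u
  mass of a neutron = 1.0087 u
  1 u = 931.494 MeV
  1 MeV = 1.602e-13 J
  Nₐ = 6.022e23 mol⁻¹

The nucleus contains 20 protons and 44 − 20 = 24 neutrons.
Mass of separated nucleons = 20(1.0072765) + 24(1.0087) = 20.1455300 + 24.2088 = 44.3543300 u
Mass defect Δm = 44.3543300 − 43.94451 = 0.4098200 u
Converting to energy: 0.4098200 u × 931.494 MeV/u = 381.745 MeV
Per nucleus in joules: 381.745 MeV × 1.602e-13 J/MeV = 6.1156e-11 J
Per mole: 6.1156e-11 J × 6.022e23 mol⁻¹ = 3.6828e+13 J/mol

3.68e+13 J/mol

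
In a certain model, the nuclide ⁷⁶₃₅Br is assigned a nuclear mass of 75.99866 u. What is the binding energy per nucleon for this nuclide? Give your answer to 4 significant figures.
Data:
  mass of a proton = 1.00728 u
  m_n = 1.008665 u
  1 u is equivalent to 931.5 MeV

7.494 MeV/nucleon

Z = 35, so N = A − Z = 76 − 35 = 41.
Total constituent mass: 35 × 1.00728 + 41 × 1.008665 = 76.610065 u
Mass defect Δm = 76.610065 − 75.99866 = 0.611405 u
E_B = 0.611405 × 931.5 = 569.524 MeV
BE/A = 569.524 MeV / 76 = 7.494 MeV/nucleon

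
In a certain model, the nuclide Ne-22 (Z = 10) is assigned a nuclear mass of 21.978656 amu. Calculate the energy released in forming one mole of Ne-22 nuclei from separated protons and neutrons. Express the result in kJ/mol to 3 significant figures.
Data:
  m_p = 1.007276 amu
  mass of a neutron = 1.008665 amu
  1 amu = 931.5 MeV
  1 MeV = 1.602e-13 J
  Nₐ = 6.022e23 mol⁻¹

Total constituent mass: 10 × 1.007276 + 12 × 1.008665 = 22.176740 amu
Mass defect Δm = 22.176740 − 21.978656 = 0.198084 amu
E_B = 0.198084 × 931.5 = 184.515 MeV
Per nucleus in joules: 184.515 MeV × 1.602e-13 J/MeV = 2.9559e-11 J
Per mole: 2.9559e-11 J × 6.022e23 mol⁻¹ = 1.7800e+13 J/mol

1.78e+10 kJ/mol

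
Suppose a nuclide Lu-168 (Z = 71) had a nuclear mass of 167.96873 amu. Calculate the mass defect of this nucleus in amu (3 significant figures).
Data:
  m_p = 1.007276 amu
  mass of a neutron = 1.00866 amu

With 71 protons and 97 neutrons (A = 168):
Total constituent mass: 71 × 1.007276 + 97 × 1.00866 = 169.356616 amu
Mass defect Δm = 169.356616 − 167.96873 = 1.387886 amu

1.39 amu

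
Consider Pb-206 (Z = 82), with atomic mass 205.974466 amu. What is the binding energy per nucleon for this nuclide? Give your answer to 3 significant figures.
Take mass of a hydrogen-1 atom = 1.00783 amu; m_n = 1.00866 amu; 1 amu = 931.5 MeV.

7.87 MeV/nucleon

Total constituent mass: 82 × 1.00783 + 124 × 1.00866 = 207.71590 amu
Δm = 207.71590 − 205.974466 = 1.741434 amu
Converting to energy: 1.741434 amu × 931.5 MeV/amu = 1622.146 MeV
BE/A = 1622.146 MeV / 206 = 7.874 MeV/nucleon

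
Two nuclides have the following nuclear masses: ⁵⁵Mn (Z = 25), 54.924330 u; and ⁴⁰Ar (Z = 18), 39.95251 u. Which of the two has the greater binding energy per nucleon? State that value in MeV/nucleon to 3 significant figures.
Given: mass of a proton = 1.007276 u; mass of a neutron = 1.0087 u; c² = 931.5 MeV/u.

⁵⁵Mn; 8.78 MeV/nucleon

⁵⁵Mn: Σm = 25(1.007276) + 30(1.0087) = 55.442900 u; Δm = 0.518570 u; E_B = 483.05 MeV; E_B/A = 8.783 MeV
⁴⁰Ar: Σm = 18(1.007276) + 22(1.0087) = 40.322368 u; Δm = 0.369858 u; E_B = 344.52 MeV; E_B/A = 8.613 MeV
⁵⁵Mn has the higher binding energy per nucleon, so it is the more tightly bound nucleus.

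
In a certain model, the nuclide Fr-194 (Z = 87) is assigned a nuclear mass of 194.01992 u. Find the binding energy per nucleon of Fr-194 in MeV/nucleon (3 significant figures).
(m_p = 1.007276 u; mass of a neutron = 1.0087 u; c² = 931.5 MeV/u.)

7.41 MeV/nucleon

Σm = 87·m_p + 107·m_n = 87.633012 + 107.9309 = 195.563912 u
The mass defect is 195.563912 − 194.01992 = 1.543992 u.
E_B = 1.543992 × 931.5 = 1438.23 MeV
Dividing by A = 194 gives 7.414 MeV per nucleon.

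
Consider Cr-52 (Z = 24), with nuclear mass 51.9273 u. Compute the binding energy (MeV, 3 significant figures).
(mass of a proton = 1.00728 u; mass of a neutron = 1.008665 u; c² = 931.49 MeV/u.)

456 MeV

Σm = 24·m_p + 28·m_n = 24.17472 + 28.242620 = 52.417340 u
Mass defect Δm = 52.417340 − 51.9273 = 0.490040 u
Binding energy = Δm·c² = 0.490040 × 931.49 MeV/u = 456.467 MeV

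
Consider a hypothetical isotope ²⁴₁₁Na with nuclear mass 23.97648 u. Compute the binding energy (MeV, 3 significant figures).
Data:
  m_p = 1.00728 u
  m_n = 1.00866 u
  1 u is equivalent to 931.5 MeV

201 MeV

Mass of separated nucleons = 11(1.00728) + 13(1.00866) = 11.08008 + 13.11258 = 24.19266 u
Δm = 24.19266 − 23.97648 = 0.21618 u
E_B = 0.21618 × 931.5 = 201.372 MeV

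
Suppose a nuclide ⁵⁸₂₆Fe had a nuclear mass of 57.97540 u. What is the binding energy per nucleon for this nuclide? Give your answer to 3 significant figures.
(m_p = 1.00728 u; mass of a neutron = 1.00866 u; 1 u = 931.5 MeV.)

7.89 MeV/nucleon

The nucleus contains 26 protons and 58 − 26 = 32 neutrons.
Σm = 26·m_p + 32·m_n = 26.18928 + 32.27712 = 58.46640 u
The mass defect is 58.46640 − 57.97540 = 0.49100 u.
Binding energy = Δm·c² = 0.49100 × 931.5 MeV/u = 457.367 MeV
Dividing by A = 58 gives 7.886 MeV per nucleon.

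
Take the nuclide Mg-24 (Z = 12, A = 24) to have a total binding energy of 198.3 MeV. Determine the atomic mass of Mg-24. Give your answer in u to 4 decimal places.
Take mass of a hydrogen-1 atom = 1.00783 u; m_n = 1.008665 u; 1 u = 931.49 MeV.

23.9851 u

Mass defect = 198.3 MeV / (931.49 MeV/u) = 0.212885 u
Constituent mass = 12(1.00783) + 12(1.008665) = 24.197940 u
Atomic mass = 24.197940 − 0.212885 = 23.985055 u ≈ 23.9851 u (to 4 decimal places)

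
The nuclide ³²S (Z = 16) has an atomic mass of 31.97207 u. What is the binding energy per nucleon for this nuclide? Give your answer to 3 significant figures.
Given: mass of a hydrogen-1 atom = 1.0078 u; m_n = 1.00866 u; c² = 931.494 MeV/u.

Z = 16, so N = A − Z = 32 − 16 = 16.
Σm = 16·m(¹H) + 16·m_n = 16.1248 + 16.13856 = 32.26336 u
Mass defect Δm = 32.26336 − 31.97207 = 0.29129 u
Binding energy = Δm·c² = 0.29129 × 931.494 MeV/u = 271.335 MeV
BE/A = 271.335 MeV / 32 = 8.479 MeV/nucleon

8.48 MeV/nucleon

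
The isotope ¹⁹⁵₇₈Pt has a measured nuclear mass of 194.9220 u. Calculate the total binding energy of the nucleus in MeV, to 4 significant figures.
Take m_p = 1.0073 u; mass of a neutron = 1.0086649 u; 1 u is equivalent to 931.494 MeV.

The nucleus contains 78 protons and 195 − 78 = 117 neutrons.
Σm = 78·m_p + 117·m_n = 78.5694 + 118.0137933 = 196.5831933 u
Mass defect Δm = 196.5831933 − 194.9220 = 1.6611933 u
Binding energy = Δm·c² = 1.6611933 × 931.494 MeV/u = 1547.39 MeV

1547 MeV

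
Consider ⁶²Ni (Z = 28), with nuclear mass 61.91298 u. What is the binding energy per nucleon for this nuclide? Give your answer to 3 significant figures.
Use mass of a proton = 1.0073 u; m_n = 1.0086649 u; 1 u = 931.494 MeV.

8.80 MeV/nucleon

Z = 28, so N = A − Z = 62 − 28 = 34.
Σm = 28·m_p + 34·m_n = 28.2044 + 34.2946066 = 62.4990066 u
Δm = 62.4990066 − 61.91298 = 0.5860266 u
E_B = 0.5860266 × 931.494 = 545.880 MeV
Dividing by A = 62 gives 8.8045 MeV per nucleon.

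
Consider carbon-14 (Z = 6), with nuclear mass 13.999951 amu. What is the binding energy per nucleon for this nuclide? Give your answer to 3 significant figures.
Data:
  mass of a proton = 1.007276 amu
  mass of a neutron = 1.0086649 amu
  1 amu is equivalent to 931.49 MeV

7.52 MeV/nucleon

Σm = 6·m_p + 8·m_n = 6.043656 + 8.0693192 = 14.1129752 amu
Δm = 14.1129752 − 13.999951 = 0.1130242 amu
Binding energy = Δm·c² = 0.1130242 × 931.49 MeV/amu = 105.281 MeV
Dividing by A = 14 gives 7.520 MeV per nucleon.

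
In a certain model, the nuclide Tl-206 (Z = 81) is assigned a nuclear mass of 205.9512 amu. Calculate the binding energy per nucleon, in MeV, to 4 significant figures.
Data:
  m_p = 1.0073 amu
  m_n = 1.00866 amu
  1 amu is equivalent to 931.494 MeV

The nucleus contains 81 protons and 206 − 81 = 125 neutrons.
Σm = 81·m_p + 125·m_n = 81.5913 + 126.08250 = 207.67380 amu
Δm = 207.67380 − 205.9512 = 1.72260 amu
E_B = 1.72260 × 931.494 = 1604.59 MeV
Dividing by A = 206 gives 7.789 MeV per nucleon.

7.789 MeV/nucleon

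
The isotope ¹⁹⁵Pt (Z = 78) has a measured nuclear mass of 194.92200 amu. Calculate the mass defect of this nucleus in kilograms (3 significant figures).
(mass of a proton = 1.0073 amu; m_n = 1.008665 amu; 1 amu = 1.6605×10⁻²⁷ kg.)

With 78 protons and 117 neutrons (A = 195):
Mass of separated nucleons = 78(1.0073) + 117(1.008665) = 78.5694 + 118.013805 = 196.583205 amu
Mass defect Δm = 196.583205 − 194.92200 = 1.661205 amu
In SI units: 1.661205 amu × 1.6605×10⁻²⁷ kg/amu = 2.7584e-27 kg

2.76e-27 kg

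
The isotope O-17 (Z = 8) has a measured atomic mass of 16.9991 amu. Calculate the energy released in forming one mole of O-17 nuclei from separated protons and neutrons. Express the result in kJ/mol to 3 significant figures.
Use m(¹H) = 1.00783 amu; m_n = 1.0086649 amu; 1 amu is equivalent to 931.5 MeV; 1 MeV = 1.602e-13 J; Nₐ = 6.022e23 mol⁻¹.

1.27e+10 kJ/mol

The nucleus contains 8 protons and 17 − 8 = 9 neutrons.
Total constituent mass: 8 × 1.00783 + 9 × 1.0086649 = 17.1406241 amu
Δm = 17.1406241 − 16.9991 = 0.1415241 amu
E_B = 0.1415241 × 931.5 = 131.830 MeV
Per nucleus in joules: 131.830 MeV × 1.602e-13 J/MeV = 2.1119e-11 J
Per mole: 2.1119e-11 J × 6.022e23 mol⁻¹ = 1.2718e+13 J/mol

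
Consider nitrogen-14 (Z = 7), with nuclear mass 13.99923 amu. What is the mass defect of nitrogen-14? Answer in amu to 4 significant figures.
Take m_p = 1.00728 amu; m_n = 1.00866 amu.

Σm = 7·m_p + 7·m_n = 7.05096 + 7.06062 = 14.11158 amu
Mass defect Δm = 14.11158 − 13.99923 = 0.11235 amu

0.1124 amu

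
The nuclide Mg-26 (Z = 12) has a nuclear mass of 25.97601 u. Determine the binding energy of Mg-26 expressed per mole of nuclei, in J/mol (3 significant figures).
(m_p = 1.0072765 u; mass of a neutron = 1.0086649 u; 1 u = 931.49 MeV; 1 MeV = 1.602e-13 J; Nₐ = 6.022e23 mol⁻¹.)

With 12 protons and 14 neutrons (A = 26):
Mass of separated nucleons = 12(1.0072765) + 14(1.0086649) = 12.0873180 + 14.1213086 = 26.2086266 u
Δm = 26.2086266 − 25.97601 = 0.2326166 u
Converting to energy: 0.2326166 u × 931.49 MeV/u = 216.680 MeV
Per nucleus in joules: 216.680 MeV × 1.602e-13 J/MeV = 3.4712e-11 J
Per mole: 3.4712e-11 J × 6.022e23 mol⁻¹ = 2.0904e+13 J/mol

2.09e+13 J/mol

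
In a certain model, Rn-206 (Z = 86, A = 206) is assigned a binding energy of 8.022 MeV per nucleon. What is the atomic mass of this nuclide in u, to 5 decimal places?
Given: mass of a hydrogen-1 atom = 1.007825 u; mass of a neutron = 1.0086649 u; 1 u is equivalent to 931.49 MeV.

205.93866 u

Total binding energy = 206 × 8.022 = 1652.532 MeV
Mass defect = 1652.532 MeV / (931.49 MeV/u) = 1.7740738 u
Constituent mass = 86(1.007825) + 120(1.0086649) = 207.7127380 u
Atomic mass = 207.7127380 − 1.7740738 = 205.9386642 u ≈ 205.93866 u (to 5 decimal places)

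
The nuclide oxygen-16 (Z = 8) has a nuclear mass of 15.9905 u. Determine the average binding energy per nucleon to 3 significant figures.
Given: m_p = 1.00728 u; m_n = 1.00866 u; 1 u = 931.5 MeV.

Z = 8, so N = A − Z = 16 − 8 = 8.
Mass of separated nucleons = 8(1.00728) + 8(1.00866) = 8.05824 + 8.06928 = 16.12752 u
The mass defect is 16.12752 − 15.9905 = 0.13702 u.
E_B = 0.13702 × 931.5 = 127.634 MeV
BE/A = 127.634 MeV / 16 = 7.977 MeV/nucleon

7.98 MeV/nucleon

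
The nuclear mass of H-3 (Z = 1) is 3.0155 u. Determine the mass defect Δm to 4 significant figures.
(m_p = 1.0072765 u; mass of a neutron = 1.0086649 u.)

0.009106 u

Total constituent mass: 1 × 1.0072765 + 2 × 1.0086649 = 3.0246063 u
Mass defect Δm = 3.0246063 − 3.0155 = 0.0091063 u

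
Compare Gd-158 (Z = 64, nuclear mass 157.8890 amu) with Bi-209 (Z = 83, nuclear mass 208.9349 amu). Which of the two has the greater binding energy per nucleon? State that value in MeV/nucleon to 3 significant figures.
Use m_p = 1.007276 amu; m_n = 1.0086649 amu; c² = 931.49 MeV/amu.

Gd-158: Σm = 64(1.007276) + 94(1.0086649) = 159.2801646 amu; Δm = 1.3911646 amu; E_B = 1295.9 MeV; E_B/A = 8.202 MeV
Bi-209: Σm = 83(1.007276) + 126(1.0086649) = 210.6956854 amu; Δm = 1.7607854 amu; E_B = 1640.2 MeV; E_B/A = 7.848 MeV
Gd-158 has the higher binding energy per nucleon, so it is the more tightly bound nucleus.

Gd-158; 8.20 MeV/nucleon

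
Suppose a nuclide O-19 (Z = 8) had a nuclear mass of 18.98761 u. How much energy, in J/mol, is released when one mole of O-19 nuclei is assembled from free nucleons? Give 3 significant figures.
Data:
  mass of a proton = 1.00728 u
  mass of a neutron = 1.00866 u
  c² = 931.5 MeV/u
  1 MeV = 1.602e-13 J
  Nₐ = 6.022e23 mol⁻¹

With 8 protons and 11 neutrons (A = 19):
Σm = 8·m_p + 11·m_n = 8.05824 + 11.09526 = 19.15350 u
The mass defect is 19.15350 − 18.98761 = 0.16589 u.
E_B = 0.16589 × 931.5 = 154.527 MeV
Per nucleus in joules: 154.527 MeV × 1.602e-13 J/MeV = 2.4755e-11 J
Per mole: 2.4755e-11 J × 6.022e23 mol⁻¹ = 1.4907e+13 J/mol

1.49e+13 J/mol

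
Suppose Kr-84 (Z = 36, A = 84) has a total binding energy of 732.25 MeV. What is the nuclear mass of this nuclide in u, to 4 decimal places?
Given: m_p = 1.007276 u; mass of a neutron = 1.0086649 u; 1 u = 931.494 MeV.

83.8917 u

Mass defect = 732.25 MeV / (931.494 MeV/u) = 0.786103 u
Constituent mass = 36(1.007276) + 48(1.0086649) = 84.6778512 u
Nuclear mass = 84.6778512 − 0.786103 = 83.8917482 u ≈ 83.8917 u (to 4 decimal places)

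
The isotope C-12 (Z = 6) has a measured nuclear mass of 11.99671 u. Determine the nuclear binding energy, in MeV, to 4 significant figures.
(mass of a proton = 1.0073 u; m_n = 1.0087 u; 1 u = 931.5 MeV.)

Z = 6, so N = A − Z = 12 − 6 = 6.
Σm = 6·m_p + 6·m_n = 6.0438 + 6.0522 = 12.0960 u
The mass defect is 12.0960 − 11.99671 = 0.09929 u.
Converting to energy: 0.09929 u × 931.5 MeV/u = 92.4886 MeV

92.49 MeV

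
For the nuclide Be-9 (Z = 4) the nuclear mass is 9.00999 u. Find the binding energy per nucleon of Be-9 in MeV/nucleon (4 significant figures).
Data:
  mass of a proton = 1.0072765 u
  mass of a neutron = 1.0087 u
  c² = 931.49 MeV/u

6.481 MeV/nucleon

Z = 4, so N = A − Z = 9 − 4 = 5.
Σm = 4·m_p + 5·m_n = 4.0291060 + 5.0435 = 9.0726060 u
Mass defect Δm = 9.0726060 − 9.00999 = 0.0626160 u
E_B = 0.0626160 × 931.49 = 58.3262 MeV
BE/A = 58.3262 MeV / 9 = 6.481 MeV/nucleon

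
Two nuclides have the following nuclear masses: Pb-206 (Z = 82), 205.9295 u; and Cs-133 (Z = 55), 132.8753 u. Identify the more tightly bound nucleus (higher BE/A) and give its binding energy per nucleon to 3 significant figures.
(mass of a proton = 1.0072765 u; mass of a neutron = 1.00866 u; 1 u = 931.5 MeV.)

Pb-206: Σm = 82(1.0072765) + 124(1.00866) = 207.6705130 u; Δm = 1.7410130 u; E_B = 1621.8 MeV; E_B/A = 7.873 MeV
Cs-133: Σm = 55(1.0072765) + 78(1.00866) = 134.0756875 u; Δm = 1.2003875 u; E_B = 1118.16 MeV; E_B/A = 8.407 MeV
Cs-133 has the higher binding energy per nucleon, so it is the more tightly bound nucleus.

Cs-133; 8.41 MeV/nucleon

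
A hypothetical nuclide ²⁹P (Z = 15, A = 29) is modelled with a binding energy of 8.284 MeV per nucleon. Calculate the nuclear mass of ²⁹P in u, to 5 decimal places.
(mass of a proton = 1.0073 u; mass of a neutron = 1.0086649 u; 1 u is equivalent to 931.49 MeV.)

Total binding energy = 29 × 8.284 = 240.236 MeV
Mass defect = 240.236 MeV / (931.49 MeV/u) = 0.2579051 u
Constituent mass = 15(1.0073) + 14(1.0086649) = 29.2308086 u
Nuclear mass = 29.2308086 − 0.2579051 = 28.9729035 u ≈ 28.97290 u (to 5 decimal places)

28.97290 u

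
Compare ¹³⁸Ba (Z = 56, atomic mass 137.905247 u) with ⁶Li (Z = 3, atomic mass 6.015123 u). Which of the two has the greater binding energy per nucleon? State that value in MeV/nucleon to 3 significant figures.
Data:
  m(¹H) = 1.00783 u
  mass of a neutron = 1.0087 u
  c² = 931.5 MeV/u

¹³⁸Ba: Σm = 56(1.00783) + 82(1.0087) = 139.15188 u; Δm = 1.246633 u; E_B = 1161.24 MeV; E_B/A = 8.4148 MeV
⁶Li: Σm = 3(1.00783) + 3(1.0087) = 6.04959 u; Δm = 0.034467 u; E_B = 32.106 MeV; E_B/A = 5.351 MeV
¹³⁸Ba has the higher binding energy per nucleon, so it is the more tightly bound nucleus.

¹³⁸Ba; 8.41 MeV/nucleon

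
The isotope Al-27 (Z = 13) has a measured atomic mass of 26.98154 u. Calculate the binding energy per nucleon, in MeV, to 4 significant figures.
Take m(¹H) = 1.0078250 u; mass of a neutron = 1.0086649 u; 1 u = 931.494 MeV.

With 13 protons and 14 neutrons (A = 27):
Σm = 13·m(¹H) + 14·m_n = 13.1017250 + 14.1213086 = 27.2230336 u
The mass defect is 27.2230336 − 26.98154 = 0.2414936 u.
Binding energy = Δm·c² = 0.2414936 × 931.494 MeV/u = 224.950 MeV
Per nucleon: 224.950 / 27 = 8.331 MeV

8.331 MeV/nucleon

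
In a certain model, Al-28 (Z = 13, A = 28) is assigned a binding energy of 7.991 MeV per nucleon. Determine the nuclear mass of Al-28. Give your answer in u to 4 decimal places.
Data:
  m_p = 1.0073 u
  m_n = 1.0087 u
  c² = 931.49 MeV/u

Total binding energy = 28 × 7.991 = 223.748 MeV
Mass defect = 223.748 MeV / (931.49 MeV/u) = 0.240204 u
Constituent mass = 13(1.0073) + 15(1.0087) = 28.2254 u
Nuclear mass = 28.2254 − 0.240204 = 27.985196 u ≈ 27.9852 u (to 4 decimal places)

27.9852 u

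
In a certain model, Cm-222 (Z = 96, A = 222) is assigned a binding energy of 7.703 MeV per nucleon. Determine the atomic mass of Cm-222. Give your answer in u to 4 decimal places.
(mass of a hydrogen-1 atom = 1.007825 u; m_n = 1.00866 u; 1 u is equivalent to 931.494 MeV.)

222.0065 u

Total binding energy = 222 × 7.703 = 1710.066 MeV
Mass defect = 1710.066 MeV / (931.494 MeV/u) = 1.835831 u
Constituent mass = 96(1.007825) + 126(1.00866) = 223.842360 u
Atomic mass = 223.842360 − 1.835831 = 222.006529 u ≈ 222.0065 u (to 4 decimal places)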